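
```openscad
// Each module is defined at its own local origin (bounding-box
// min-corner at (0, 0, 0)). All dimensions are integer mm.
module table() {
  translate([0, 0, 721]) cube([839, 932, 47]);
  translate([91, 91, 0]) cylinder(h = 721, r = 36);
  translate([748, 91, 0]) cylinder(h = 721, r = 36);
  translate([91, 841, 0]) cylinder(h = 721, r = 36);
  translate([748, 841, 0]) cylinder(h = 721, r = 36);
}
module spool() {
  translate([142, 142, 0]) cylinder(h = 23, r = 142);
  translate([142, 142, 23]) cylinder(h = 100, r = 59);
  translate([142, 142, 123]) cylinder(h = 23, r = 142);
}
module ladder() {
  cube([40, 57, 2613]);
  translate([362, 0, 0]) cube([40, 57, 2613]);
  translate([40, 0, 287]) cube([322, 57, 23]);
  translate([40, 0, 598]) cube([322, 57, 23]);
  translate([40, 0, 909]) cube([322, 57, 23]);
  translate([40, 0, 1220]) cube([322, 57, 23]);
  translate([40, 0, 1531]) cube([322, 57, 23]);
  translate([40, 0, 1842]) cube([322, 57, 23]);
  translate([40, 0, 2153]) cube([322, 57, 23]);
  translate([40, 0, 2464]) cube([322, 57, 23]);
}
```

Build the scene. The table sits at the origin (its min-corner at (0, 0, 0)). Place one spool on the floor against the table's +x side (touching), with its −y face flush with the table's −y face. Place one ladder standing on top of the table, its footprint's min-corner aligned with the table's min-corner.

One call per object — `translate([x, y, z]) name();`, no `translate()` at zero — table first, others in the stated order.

table();
translate([839, 0, 0]) spool();
translate([0, 0, 768]) ladder();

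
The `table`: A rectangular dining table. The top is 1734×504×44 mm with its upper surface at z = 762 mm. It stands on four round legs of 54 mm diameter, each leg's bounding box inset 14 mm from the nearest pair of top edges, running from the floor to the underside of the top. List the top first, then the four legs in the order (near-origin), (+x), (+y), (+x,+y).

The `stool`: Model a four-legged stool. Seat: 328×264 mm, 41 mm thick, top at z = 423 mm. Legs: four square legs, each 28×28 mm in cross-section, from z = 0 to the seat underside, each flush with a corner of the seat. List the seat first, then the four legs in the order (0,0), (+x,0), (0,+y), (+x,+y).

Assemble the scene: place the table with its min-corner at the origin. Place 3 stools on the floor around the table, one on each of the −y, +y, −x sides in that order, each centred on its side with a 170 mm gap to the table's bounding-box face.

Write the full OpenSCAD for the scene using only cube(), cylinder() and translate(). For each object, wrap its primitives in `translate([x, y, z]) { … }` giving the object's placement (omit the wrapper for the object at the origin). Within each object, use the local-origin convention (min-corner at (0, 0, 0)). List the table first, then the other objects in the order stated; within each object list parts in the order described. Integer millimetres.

translate([0, 0, 718]) cube([1734, 504, 44]);
translate([41, 41, 0]) cylinder(h = 718, r = 27);
translate([1693, 41, 0]) cylinder(h = 718, r = 27);
translate([41, 463, 0]) cylinder(h = 718, r = 27);
translate([1693, 463, 0]) cylinder(h = 718, r = 27);
translate([703, -434, 0]) {
  translate([0, 0, 382]) cube([328, 264, 41]);
  cube([28, 28, 382]);
  translate([300, 0, 0]) cube([28, 28, 382]);
  translate([0, 236, 0]) cube([28, 28, 382]);
  translate([300, 236, 0]) cube([28, 28, 382]);
}
translate([703, 674, 0]) {
  translate([0, 0, 382]) cube([328, 264, 41]);
  cube([28, 28, 382]);
  translate([300, 0, 0]) cube([28, 28, 382]);
  translate([0, 236, 0]) cube([28, 28, 382]);
  translate([300, 236, 0]) cube([28, 28, 382]);
}
translate([-498, 120, 0]) {
  translate([0, 0, 382]) cube([328, 264, 41]);
  cube([28, 28, 382]);
  translate([300, 0, 0]) cube([28, 28, 382]);
  translate([0, 236, 0]) cube([28, 28, 382]);
  translate([300, 236, 0]) cube([28, 28, 382]);
}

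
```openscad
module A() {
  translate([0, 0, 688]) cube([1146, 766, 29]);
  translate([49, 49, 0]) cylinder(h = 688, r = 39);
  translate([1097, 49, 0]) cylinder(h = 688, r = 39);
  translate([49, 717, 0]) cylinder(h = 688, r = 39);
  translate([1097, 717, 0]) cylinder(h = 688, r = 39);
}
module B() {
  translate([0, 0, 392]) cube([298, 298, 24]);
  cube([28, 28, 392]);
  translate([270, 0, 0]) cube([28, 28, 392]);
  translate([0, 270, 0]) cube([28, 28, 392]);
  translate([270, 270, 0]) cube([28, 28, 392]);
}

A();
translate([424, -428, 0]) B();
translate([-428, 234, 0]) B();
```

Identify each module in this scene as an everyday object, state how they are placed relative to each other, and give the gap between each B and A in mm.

Each stool's nearest face is 130 mm from the table's bounding box.

A is a table. B is a stool. Two stools sit around the table at the −y, −x sides. The gap between each stool and the table is 130 mm.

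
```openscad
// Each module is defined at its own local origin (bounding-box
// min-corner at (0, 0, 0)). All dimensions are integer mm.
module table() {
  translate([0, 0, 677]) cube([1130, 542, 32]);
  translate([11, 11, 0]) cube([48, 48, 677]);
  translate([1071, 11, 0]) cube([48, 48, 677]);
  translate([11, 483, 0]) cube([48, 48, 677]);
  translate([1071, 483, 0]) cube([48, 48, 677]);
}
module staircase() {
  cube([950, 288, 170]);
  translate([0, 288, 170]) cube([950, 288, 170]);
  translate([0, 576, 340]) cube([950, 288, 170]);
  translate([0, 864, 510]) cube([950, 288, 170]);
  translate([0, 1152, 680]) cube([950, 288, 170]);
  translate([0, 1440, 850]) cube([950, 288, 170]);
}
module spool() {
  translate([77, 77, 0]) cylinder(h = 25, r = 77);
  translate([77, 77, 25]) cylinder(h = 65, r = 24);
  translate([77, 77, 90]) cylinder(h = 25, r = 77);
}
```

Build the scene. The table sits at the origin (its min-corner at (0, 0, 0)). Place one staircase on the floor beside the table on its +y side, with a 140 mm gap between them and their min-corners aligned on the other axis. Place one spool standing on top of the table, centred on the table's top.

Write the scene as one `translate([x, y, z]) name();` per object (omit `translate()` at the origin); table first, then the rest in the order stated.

table();
translate([0, 682, 0]) staircase();
translate([488, 194, 709]) spool();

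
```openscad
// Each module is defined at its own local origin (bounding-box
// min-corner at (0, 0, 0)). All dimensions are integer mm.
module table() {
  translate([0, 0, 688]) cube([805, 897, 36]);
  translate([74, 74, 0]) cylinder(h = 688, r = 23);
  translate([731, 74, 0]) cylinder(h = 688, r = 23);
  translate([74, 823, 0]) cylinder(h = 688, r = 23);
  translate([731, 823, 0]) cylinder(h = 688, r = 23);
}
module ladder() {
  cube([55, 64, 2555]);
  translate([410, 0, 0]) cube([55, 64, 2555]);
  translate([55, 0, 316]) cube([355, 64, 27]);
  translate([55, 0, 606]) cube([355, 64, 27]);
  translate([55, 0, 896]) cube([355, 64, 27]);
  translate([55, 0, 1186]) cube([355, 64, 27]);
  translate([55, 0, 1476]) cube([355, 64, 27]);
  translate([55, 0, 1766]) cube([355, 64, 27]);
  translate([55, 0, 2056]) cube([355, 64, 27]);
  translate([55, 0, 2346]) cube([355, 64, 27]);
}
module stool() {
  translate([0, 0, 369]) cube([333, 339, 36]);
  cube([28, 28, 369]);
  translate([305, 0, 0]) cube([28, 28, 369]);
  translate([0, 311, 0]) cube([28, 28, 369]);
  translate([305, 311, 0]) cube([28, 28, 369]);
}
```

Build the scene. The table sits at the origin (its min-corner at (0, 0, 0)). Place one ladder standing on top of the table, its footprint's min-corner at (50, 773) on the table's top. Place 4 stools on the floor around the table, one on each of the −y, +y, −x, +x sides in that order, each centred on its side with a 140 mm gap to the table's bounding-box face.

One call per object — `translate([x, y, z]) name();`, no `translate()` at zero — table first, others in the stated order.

table();
translate([50, 773, 724]) ladder();
translate([236, -479, 0]) stool();
translate([236, 1037, 0]) stool();
translate([-473, 279, 0]) stool();
translate([945, 279, 0]) stool();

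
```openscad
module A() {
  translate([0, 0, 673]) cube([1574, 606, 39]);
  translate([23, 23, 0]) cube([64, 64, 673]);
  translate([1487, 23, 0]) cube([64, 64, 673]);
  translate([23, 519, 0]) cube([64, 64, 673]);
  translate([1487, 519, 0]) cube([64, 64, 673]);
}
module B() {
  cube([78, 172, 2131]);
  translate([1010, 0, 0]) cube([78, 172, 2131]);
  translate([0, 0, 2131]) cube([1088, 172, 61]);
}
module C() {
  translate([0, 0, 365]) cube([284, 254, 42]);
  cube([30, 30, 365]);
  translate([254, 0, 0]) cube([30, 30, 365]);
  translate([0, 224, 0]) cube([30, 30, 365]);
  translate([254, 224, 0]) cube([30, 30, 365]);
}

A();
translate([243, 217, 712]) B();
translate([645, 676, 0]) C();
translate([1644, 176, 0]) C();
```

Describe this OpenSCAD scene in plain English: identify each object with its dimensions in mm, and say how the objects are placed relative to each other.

A is a table with a 1574×606 mm rectangular top, 39 mm thick, top surface at z = 712 mm, supported by four 64×64 mm square legs, each inset 23 mm from the nearest pair of top edges, running from the floor.

B is a rectangular door frame: two vertical jambs of 78×172 mm section, 2131 mm tall, with a clear opening 932 mm wide between their inner faces. A header 61 mm tall and 172 mm deep lies on top of the jambs and spans the full outside width.

C is a four-legged stool. The seat is a 284×254×42 mm slab whose top surface is at z = 407 mm; four square legs, each 30×30 mm in cross-section, run from the floor (z = 0) to the underside of the seat, each flush with a corner of the seat.

The door frame is on top of the table, centred. Two stools sit around the table at the +y, +x sides.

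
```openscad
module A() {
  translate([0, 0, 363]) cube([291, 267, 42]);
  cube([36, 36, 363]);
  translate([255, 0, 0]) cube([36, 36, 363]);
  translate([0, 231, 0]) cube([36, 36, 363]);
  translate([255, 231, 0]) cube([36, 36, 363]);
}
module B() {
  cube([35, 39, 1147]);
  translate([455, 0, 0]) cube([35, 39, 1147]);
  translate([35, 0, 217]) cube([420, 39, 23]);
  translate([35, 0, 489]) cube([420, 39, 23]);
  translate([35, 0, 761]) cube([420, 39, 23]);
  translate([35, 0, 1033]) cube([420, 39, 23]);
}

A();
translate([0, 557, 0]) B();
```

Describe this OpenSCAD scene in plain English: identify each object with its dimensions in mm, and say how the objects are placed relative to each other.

A is a four-legged stool. The seat is 291×267 mm, 42 mm thick, top at z = 405 mm. It stands on four square legs, each 36×36 mm in cross-section, from z = 0 to the seat underside, each flush with a corner of the seat.

B is a wooden ladder with two side rails of 35×39 mm section and 1147 mm height, set 490 mm apart overall. Between them run 4 rectangular rungs (39 mm deep, 23 mm thick), front faces flush with the rails' −y face. The bottom of the first rung is 217 mm above the floor and each subsequent rung is 272 mm higher than the one below.

The ladder is on the floor beside the stool on its +y side.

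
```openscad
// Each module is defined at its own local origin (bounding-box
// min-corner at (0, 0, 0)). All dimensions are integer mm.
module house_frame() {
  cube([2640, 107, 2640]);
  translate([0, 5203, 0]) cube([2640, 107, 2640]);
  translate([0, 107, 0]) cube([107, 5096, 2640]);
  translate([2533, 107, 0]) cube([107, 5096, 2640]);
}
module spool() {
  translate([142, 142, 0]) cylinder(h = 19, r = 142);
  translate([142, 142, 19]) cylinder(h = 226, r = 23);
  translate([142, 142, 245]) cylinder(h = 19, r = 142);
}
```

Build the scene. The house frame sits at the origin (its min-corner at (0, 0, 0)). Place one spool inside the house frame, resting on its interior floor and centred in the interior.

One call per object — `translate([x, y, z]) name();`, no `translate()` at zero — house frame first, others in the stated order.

house_frame();
translate([1178, 2513, 0]) spool();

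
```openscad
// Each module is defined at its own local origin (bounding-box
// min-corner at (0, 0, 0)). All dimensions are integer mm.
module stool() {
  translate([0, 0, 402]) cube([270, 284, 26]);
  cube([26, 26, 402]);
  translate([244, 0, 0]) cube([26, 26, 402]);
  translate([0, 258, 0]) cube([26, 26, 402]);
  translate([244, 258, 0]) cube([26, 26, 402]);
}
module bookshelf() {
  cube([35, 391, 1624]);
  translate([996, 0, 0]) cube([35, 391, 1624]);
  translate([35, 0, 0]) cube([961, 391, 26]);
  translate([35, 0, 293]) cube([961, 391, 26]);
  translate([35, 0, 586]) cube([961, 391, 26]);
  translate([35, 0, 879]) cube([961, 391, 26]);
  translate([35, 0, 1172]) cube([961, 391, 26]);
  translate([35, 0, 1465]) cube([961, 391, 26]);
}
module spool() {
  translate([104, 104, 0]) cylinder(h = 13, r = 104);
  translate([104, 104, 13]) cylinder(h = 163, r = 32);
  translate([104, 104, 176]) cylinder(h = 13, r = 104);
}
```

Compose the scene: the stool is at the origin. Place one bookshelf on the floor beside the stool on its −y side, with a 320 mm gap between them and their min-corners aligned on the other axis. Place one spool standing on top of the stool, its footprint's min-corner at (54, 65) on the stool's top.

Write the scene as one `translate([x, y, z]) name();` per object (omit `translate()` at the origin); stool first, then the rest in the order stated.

stool();
translate([0, -711, 0]) bookshelf();
translate([54, 65, 428]) spool();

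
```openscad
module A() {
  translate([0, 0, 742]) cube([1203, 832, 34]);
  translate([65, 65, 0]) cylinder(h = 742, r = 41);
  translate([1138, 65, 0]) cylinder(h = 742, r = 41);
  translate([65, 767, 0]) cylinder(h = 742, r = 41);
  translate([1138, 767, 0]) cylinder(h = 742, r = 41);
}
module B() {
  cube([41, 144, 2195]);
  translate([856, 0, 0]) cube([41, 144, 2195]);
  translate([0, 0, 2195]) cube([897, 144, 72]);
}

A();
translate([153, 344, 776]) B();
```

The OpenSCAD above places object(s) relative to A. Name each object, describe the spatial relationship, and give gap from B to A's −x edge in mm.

A is a table. B is a door frame. The door frame is on top of the table, centred. The gap from the door frame to the table's −x edge is 153 mm.

The door frame's min-x is at 153; the table's min-x is 0; gap = 153 mm.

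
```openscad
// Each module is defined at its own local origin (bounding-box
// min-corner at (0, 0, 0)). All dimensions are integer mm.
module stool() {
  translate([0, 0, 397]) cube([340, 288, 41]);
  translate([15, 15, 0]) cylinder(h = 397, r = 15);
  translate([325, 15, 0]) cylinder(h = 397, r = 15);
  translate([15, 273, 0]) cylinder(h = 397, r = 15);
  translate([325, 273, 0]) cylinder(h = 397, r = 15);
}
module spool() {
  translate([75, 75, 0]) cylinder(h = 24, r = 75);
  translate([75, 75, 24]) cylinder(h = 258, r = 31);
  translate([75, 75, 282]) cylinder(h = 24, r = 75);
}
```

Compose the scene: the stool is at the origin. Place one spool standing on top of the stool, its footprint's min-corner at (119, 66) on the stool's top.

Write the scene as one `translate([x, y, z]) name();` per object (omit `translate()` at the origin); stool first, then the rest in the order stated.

stool();
translate([119, 66, 438]) spool();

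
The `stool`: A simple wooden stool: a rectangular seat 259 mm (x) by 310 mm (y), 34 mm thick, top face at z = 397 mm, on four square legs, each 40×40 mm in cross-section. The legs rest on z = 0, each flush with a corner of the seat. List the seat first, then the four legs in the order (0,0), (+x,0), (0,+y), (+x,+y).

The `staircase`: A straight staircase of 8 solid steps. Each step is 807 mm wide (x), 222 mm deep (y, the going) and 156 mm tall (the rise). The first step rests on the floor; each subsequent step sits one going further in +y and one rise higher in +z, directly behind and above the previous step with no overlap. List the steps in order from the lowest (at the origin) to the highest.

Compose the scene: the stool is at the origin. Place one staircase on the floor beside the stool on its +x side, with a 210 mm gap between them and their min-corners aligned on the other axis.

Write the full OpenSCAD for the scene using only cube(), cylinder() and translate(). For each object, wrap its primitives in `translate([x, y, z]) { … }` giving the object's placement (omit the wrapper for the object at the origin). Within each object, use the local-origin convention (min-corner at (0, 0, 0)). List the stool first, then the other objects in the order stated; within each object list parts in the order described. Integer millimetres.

translate([0, 0, 363]) cube([259, 310, 34]);
cube([40, 40, 363]);
translate([219, 0, 0]) cube([40, 40, 363]);
translate([0, 270, 0]) cube([40, 40, 363]);
translate([219, 270, 0]) cube([40, 40, 363]);
translate([469, 0, 0]) {
  cube([807, 222, 156]);
  translate([0, 222, 156]) cube([807, 222, 156]);
  translate([0, 444, 312]) cube([807, 222, 156]);
  translate([0, 666, 468]) cube([807, 222, 156]);
  translate([0, 888, 624]) cube([807, 222, 156]);
  translate([0, 1110, 780]) cube([807, 222, 156]);
  translate([0, 1332, 936]) cube([807, 222, 156]);
  translate([0, 1554, 1092]) cube([807, 222, 156]);
}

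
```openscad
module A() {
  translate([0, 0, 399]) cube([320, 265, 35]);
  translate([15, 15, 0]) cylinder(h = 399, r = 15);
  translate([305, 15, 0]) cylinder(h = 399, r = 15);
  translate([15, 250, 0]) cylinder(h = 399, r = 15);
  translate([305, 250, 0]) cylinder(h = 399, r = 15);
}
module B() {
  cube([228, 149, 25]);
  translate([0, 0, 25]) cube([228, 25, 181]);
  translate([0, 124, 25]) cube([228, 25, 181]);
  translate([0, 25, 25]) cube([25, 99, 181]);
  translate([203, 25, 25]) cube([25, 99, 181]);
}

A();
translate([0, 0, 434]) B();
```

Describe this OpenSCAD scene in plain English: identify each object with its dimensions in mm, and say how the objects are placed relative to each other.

A is a simple wooden stool: a rectangular seat 320 mm (x) by 265 mm (y), 35 mm thick, top face at z = 434 mm, on four round legs, each 30 mm in diameter. The legs rest on z = 0, each leg's axis is inset half a diameter from the nearest pair of seat edges (so the leg's bounding box is flush with the corner).

B is an open-topped rectangular box: outside dimensions 228×149×206 mm, with a uniform wall and base thickness of 25 mm. The base is a full 228×149 slab on the floor; four walls sit on top of the base. The front and back walls (the −y and +y sides) span the full width; the two side walls fit between them.

The open box is on top of the stool.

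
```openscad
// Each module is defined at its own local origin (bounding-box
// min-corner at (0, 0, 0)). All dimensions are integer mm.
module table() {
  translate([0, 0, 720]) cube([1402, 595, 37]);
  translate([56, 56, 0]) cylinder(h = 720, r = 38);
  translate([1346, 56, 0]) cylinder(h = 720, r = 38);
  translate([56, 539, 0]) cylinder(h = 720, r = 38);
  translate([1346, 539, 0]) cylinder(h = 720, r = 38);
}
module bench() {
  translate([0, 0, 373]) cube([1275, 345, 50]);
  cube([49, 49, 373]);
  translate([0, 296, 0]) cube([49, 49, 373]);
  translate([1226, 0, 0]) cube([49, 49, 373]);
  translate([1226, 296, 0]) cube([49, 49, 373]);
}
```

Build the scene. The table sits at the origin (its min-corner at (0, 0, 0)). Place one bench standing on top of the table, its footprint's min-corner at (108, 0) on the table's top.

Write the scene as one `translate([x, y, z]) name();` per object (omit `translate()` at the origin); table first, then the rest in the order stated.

table();
translate([108, 0, 757]) bench();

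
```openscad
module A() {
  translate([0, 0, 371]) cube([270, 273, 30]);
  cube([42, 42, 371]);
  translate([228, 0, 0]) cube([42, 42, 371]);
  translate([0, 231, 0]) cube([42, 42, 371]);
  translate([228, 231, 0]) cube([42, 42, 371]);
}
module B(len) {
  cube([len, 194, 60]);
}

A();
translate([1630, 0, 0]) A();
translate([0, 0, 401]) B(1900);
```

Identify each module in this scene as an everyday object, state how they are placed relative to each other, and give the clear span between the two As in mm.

A is a stool. B is a beam. A beam spans the tops of two stools. The clear span between the two stools is 1360 mm.

Second stool starts at x = 1630; first ends at x = 270; clear span = 1630 − 270 = 1360 mm.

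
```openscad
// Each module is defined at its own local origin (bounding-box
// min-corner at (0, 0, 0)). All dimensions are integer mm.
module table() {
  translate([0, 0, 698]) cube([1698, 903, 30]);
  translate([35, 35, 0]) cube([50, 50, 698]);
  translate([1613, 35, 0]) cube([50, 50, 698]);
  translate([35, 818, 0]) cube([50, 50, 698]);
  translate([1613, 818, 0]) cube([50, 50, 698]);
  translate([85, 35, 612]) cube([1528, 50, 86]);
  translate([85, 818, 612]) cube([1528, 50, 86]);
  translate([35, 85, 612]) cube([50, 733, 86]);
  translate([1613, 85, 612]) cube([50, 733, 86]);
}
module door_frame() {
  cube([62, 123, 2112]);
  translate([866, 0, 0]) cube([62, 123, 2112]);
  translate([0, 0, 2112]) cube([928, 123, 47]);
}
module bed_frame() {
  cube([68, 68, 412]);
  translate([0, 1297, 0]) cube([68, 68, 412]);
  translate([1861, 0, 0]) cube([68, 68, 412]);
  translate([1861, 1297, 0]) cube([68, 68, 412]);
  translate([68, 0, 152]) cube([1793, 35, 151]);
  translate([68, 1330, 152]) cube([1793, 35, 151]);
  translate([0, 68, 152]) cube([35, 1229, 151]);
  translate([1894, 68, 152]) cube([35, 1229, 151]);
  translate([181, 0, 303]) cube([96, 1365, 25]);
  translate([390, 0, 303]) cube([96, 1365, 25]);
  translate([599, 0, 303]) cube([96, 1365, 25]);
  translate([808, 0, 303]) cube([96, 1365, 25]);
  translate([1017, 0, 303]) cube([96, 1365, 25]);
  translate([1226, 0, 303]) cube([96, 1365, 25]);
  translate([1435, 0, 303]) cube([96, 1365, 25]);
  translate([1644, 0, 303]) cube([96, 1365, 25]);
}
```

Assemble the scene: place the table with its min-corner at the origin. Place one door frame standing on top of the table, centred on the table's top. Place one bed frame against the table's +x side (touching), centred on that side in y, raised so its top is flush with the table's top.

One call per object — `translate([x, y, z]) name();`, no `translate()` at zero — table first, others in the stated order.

table();
translate([385, 390, 728]) door_frame();
translate([1698, -231, 316]) bed_frame();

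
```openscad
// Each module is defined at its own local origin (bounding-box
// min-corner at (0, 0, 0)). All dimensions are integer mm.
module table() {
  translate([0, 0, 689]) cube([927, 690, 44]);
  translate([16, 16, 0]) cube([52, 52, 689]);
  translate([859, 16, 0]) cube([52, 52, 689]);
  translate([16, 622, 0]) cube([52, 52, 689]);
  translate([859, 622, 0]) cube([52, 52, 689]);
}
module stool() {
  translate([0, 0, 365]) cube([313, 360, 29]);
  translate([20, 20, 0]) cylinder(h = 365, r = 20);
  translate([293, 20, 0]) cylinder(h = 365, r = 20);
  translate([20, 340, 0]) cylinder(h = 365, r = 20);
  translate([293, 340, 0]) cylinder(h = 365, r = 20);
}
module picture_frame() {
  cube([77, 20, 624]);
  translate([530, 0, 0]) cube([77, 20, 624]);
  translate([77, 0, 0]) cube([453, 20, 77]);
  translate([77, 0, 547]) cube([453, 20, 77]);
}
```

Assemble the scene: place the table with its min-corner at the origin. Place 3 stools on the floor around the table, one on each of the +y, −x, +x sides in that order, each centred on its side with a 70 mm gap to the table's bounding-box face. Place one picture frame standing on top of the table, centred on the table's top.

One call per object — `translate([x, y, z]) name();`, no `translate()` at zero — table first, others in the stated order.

table();
translate([307, 760, 0]) stool();
translate([-383, 165, 0]) stool();
translate([997, 165, 0]) stool();
translate([160, 335, 733]) picture_frame();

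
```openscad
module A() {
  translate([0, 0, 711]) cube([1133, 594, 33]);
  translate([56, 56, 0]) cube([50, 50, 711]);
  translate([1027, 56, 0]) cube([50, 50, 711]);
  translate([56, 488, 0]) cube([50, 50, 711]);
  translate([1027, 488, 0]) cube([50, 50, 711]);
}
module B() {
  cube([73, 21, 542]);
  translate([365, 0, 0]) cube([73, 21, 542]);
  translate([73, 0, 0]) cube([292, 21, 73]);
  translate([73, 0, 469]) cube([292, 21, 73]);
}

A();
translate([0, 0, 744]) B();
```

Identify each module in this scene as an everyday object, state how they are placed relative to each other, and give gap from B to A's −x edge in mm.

A is a table. B is a picture frame. The picture frame is on top of the table. The gap from the picture frame to the table's −x edge is 0 mm.

The picture frame's min-x is at 0; the table's min-x is 0; gap = 0 mm.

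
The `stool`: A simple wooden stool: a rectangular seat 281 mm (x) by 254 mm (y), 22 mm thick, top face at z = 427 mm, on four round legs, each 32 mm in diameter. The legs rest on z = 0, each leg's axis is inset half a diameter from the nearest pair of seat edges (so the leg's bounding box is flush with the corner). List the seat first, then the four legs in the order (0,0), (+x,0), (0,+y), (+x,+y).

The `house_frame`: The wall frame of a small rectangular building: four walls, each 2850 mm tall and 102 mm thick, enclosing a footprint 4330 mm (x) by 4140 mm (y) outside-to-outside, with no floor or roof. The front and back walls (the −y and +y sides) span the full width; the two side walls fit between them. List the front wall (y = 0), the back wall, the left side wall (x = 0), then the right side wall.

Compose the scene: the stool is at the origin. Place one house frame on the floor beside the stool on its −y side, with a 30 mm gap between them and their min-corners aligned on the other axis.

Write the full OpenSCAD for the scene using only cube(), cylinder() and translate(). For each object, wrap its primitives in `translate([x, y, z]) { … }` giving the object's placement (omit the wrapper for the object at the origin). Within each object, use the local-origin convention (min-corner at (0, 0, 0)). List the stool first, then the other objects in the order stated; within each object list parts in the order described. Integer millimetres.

translate([0, 0, 405]) cube([281, 254, 22]);
translate([16, 16, 0]) cylinder(h = 405, r = 16);
translate([265, 16, 0]) cylinder(h = 405, r = 16);
translate([16, 238, 0]) cylinder(h = 405, r = 16);
translate([265, 238, 0]) cylinder(h = 405, r = 16);
translate([0, -4170, 0]) {
  cube([4330, 102, 2850]);
  translate([0, 4038, 0]) cube([4330, 102, 2850]);
  translate([0, 102, 0]) cube([102, 3936, 2850]);
  translate([4228, 102, 0]) cube([102, 3936, 2850]);
}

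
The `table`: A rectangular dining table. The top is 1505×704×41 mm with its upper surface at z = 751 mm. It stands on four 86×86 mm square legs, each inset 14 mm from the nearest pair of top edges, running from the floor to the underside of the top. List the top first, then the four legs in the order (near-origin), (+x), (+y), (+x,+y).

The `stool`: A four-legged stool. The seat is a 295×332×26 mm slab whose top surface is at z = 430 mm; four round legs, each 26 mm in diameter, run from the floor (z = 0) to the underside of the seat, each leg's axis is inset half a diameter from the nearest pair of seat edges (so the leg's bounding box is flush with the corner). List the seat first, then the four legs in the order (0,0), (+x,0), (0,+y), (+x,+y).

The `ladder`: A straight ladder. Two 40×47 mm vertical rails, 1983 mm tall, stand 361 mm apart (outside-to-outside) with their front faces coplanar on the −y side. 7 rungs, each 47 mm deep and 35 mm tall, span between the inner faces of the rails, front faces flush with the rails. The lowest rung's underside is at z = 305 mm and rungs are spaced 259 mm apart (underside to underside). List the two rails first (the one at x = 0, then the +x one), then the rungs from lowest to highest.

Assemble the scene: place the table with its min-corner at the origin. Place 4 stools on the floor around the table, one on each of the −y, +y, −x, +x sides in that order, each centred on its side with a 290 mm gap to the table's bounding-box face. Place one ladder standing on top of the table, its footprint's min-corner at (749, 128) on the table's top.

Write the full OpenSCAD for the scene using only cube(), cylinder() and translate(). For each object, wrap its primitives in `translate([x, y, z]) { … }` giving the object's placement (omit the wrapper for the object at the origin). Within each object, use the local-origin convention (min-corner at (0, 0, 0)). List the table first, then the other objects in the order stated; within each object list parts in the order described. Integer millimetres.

translate([0, 0, 710]) cube([1505, 704, 41]);
translate([14, 14, 0]) cube([86, 86, 710]);
translate([1405, 14, 0]) cube([86, 86, 710]);
translate([14, 604, 0]) cube([86, 86, 710]);
translate([1405, 604, 0]) cube([86, 86, 710]);
translate([605, -622, 0]) {
  translate([0, 0, 404]) cube([295, 332, 26]);
  translate([13, 13, 0]) cylinder(h = 404, r = 13);
  translate([282, 13, 0]) cylinder(h = 404, r = 13);
  translate([13, 319, 0]) cylinder(h = 404, r = 13);
  translate([282, 319, 0]) cylinder(h = 404, r = 13);
}
translate([605, 994, 0]) {
  translate([0, 0, 404]) cube([295, 332, 26]);
  translate([13, 13, 0]) cylinder(h = 404, r = 13);
  translate([282, 13, 0]) cylinder(h = 404, r = 13);
  translate([13, 319, 0]) cylinder(h = 404, r = 13);
  translate([282, 319, 0]) cylinder(h = 404, r = 13);
}
translate([-585, 186, 0]) {
  translate([0, 0, 404]) cube([295, 332, 26]);
  translate([13, 13, 0]) cylinder(h = 404, r = 13);
  translate([282, 13, 0]) cylinder(h = 404, r = 13);
  translate([13, 319, 0]) cylinder(h = 404, r = 13);
  translate([282, 319, 0]) cylinder(h = 404, r = 13);
}
translate([1795, 186, 0]) {
  translate([0, 0, 404]) cube([295, 332, 26]);
  translate([13, 13, 0]) cylinder(h = 404, r = 13);
  translate([282, 13, 0]) cylinder(h = 404, r = 13);
  translate([13, 319, 0]) cylinder(h = 404, r = 13);
  translate([282, 319, 0]) cylinder(h = 404, r = 13);
}
translate([749, 128, 751]) {
  cube([40, 47, 1983]);
  translate([321, 0, 0]) cube([40, 47, 1983]);
  translate([40, 0, 305]) cube([281, 47, 35]);
  translate([40, 0, 564]) cube([281, 47, 35]);
  translate([40, 0, 823]) cube([281, 47, 35]);
  translate([40, 0, 1082]) cube([281, 47, 35]);
  translate([40, 0, 1341]) cube([281, 47, 35]);
  translate([40, 0, 1600]) cube([281, 47, 35]);
  translate([40, 0, 1859]) cube([281, 47, 35]);
}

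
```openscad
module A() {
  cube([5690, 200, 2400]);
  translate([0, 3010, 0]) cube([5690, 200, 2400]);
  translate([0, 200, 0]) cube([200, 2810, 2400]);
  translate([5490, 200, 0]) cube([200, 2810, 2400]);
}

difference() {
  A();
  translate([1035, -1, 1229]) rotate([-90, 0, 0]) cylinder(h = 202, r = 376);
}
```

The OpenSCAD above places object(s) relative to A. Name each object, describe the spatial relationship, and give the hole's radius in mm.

The subtracted cylinder has r = 376 mm.

A is a house frame. The house frame has a circular hole through its front wall. The hole's radius is 376 mm.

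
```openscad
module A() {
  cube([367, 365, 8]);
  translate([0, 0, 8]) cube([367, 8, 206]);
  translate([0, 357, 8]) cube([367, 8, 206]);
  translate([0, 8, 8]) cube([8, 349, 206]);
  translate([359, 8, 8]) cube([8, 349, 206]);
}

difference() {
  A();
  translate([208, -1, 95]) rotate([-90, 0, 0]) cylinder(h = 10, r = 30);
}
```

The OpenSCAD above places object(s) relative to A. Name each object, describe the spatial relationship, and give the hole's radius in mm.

A is an open box. The open box has a circular hole through its front wall. The hole's radius is 30 mm.

The subtracted cylinder has r = 30 mm.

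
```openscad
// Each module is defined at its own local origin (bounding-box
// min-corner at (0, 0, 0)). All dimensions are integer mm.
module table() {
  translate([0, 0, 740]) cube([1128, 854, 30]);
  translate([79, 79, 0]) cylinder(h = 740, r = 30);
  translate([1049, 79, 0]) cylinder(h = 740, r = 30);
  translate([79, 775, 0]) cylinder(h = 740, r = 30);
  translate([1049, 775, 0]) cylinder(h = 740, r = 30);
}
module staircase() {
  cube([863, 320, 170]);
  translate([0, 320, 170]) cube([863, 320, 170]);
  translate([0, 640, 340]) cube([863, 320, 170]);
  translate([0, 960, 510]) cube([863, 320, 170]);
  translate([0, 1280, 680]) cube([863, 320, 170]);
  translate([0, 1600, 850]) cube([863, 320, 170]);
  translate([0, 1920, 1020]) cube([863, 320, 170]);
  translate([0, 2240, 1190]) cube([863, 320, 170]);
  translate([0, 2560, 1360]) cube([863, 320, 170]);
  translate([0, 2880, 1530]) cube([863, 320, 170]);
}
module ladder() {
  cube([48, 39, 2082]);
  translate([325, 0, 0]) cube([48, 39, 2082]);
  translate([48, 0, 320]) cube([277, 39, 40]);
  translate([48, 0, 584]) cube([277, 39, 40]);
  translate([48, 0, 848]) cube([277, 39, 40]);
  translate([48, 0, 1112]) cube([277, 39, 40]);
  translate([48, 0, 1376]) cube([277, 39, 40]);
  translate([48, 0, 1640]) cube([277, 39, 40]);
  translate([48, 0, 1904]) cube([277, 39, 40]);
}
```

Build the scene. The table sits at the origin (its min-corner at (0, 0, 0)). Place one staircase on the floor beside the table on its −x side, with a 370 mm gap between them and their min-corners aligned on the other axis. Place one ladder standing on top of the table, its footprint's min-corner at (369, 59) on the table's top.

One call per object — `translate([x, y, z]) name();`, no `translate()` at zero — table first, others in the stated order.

table();
translate([-1233, 0, 0]) staircase();
translate([369, 59, 770]) ladder();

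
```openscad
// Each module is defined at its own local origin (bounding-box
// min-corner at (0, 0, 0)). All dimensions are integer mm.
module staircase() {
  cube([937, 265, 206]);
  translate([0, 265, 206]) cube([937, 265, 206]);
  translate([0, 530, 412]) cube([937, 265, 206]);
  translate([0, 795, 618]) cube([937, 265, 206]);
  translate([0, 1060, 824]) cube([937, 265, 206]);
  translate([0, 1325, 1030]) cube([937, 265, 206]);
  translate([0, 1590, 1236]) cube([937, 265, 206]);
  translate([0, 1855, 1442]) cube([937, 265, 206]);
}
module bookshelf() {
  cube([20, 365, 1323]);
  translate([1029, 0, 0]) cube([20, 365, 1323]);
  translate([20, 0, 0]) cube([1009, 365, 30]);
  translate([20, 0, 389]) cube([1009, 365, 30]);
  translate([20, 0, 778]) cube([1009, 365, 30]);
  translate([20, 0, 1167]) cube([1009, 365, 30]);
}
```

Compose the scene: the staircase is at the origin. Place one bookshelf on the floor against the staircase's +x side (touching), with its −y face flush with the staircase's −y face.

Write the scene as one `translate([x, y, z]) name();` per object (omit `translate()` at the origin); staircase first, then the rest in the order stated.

staircase();
translate([937, 0, 0]) bookshelf();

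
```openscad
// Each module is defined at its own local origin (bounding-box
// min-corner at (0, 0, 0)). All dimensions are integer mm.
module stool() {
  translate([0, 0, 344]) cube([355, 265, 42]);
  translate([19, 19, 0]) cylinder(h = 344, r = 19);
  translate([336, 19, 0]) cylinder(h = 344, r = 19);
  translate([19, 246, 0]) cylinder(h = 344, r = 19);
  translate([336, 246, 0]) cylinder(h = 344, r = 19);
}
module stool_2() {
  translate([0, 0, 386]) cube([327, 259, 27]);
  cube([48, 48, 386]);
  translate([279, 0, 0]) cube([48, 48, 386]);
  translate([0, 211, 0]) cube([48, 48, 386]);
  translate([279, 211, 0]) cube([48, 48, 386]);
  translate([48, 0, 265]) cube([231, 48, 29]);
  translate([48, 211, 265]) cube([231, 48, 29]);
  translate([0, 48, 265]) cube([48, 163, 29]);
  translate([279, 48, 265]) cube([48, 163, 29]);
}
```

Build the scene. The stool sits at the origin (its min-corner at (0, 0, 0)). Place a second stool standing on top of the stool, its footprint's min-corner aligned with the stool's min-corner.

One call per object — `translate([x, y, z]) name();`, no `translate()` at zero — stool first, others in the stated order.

stool();
translate([0, 0, 386]) stool_2();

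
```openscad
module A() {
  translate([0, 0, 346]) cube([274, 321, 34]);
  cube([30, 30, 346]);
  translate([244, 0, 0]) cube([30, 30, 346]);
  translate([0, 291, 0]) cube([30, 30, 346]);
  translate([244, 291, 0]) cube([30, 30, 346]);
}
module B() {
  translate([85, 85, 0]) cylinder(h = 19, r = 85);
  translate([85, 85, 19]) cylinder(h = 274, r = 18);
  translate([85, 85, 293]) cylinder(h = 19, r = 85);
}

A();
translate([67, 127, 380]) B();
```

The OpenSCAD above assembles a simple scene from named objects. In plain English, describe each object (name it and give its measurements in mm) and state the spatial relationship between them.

A is a simple wooden stool: a rectangular seat 274 mm (x) by 321 mm (y), 34 mm thick, top face at z = 380 mm, on four square legs, each 30×30 mm in cross-section. The legs rest on z = 0, each flush with a corner of the seat.

B is a spool: two coaxial disc flanges of radius 85 mm and thickness 19 mm, joined by a core cylinder of radius 18 mm and height 274 mm. The lower flange rests on z = 0 and the three cylinders share a vertical axis.

The spool is on top of the stool.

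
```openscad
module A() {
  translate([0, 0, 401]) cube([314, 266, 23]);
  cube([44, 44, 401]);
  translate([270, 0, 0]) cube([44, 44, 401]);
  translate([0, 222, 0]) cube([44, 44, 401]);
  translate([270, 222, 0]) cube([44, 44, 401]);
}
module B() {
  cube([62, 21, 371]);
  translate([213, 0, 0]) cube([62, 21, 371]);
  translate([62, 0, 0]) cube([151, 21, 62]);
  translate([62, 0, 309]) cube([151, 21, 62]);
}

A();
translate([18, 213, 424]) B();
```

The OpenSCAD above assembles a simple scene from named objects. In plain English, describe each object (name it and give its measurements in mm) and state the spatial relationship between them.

A is a simple wooden stool: a rectangular seat 314 mm (x) by 266 mm (y), 23 mm thick, top face at z = 424 mm, on four square legs, each 44×44 mm in cross-section. The legs rest on z = 0, each flush with a corner of the seat.

B is a rectangular picture frame lying in the x–z plane (depth along y). The opening is 151 mm wide (x) by 247 mm tall (z), surrounded by a border 62 mm wide on all four sides. The frame is 21 mm deep and is made of two full-height vertical stiles with two horizontal rails fitted between them.

The picture frame is on top of the stool.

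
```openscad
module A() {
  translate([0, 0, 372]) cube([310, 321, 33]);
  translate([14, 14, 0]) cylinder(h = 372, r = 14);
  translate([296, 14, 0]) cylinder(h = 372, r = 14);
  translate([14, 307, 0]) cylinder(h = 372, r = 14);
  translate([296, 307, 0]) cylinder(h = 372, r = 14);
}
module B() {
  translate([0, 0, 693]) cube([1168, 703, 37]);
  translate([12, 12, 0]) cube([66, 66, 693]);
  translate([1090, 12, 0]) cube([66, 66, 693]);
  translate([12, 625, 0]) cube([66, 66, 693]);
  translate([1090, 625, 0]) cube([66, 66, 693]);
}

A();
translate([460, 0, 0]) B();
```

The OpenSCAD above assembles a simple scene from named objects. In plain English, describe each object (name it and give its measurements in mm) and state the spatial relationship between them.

A is a four-legged stool. The seat is a 310×321×33 mm slab whose top surface is at z = 405 mm; four round legs, each 28 mm in diameter, run from the floor (z = 0) to the underside of the seat, each leg's axis is inset half a diameter from the nearest pair of seat edges (so the leg's bounding box is flush with the corner).

B is a rectangular dining table. The top is 1168×703×37 mm with its upper surface at z = 730 mm. It stands on four 66×66 mm square legs, each inset 12 mm from the nearest pair of top edges, running from the floor to the underside of the top.

The table is on the floor beside the stool on its +x side.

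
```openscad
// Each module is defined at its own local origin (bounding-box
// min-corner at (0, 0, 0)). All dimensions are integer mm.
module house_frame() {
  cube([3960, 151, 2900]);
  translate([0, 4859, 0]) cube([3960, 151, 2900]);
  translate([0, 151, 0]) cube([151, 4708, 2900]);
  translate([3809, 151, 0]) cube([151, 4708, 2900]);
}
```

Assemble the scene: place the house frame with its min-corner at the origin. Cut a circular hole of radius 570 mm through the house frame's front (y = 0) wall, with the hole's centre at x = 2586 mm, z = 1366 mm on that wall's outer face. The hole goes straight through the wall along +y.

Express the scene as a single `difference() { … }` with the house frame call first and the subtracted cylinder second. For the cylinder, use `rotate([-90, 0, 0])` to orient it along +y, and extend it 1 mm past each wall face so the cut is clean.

difference() {
  house_frame();
  translate([2586, -1, 1366]) rotate([-90, 0, 0]) cylinder(h = 153, r = 570);
}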